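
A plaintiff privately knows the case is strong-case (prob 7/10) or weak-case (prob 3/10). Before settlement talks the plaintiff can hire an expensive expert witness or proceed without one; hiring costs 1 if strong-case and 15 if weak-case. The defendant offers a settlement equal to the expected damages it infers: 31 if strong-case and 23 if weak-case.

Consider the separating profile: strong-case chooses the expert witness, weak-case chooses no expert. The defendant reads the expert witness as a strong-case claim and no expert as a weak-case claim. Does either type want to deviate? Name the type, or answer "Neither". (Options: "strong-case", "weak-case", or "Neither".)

Neither

The expert witness pays 31; no expert pays 23.
strong-case: assigned the expert witness, nets 31 − 1 = 30; deviating to no expert nets 23.
weak-case: assigned no expert, nets 23; deviating to the expert witness nets 31 − 15 = 16.
Both types strictly prefer their assigned action; no profitable deviation.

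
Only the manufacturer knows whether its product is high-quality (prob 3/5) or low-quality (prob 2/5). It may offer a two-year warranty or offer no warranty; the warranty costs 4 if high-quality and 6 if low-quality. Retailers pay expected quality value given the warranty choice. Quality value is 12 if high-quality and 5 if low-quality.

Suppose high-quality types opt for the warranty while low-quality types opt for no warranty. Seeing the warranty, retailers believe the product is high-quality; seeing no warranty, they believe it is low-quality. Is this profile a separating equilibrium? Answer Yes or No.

Under these beliefs, the warranty earns price 12 and no warranty earns price 5.
high-quality: the warranty nets 12 − 4 = 8; no warranty nets 5. high-quality prefers the warranty.
low-quality: the warranty nets 12 − 6 = 6; no warranty nets 5. low-quality would deviate to the warranty.
low-quality has a profitable deviation, so the profile is not an equilibrium.

No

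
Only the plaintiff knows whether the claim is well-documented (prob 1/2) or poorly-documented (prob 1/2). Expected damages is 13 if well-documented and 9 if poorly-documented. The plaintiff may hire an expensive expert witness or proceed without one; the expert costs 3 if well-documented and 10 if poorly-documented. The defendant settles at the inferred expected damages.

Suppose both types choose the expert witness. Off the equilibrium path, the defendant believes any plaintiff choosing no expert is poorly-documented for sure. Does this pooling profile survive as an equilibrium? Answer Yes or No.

No

On path, the defendant holds the prior and pays 1/2·13 + 1/2·9 = 11. Off path (no expert), believing poorly-documented, it pays 9.
well-documented: the expert witness nets 11 − 3 = 8; no expert nets 9. well-documented would deviate.
poorly-documented: the expert witness nets 11 − 10 = 1; no expert nets 9. poorly-documented would deviate.
A type deviates, so pooling fails.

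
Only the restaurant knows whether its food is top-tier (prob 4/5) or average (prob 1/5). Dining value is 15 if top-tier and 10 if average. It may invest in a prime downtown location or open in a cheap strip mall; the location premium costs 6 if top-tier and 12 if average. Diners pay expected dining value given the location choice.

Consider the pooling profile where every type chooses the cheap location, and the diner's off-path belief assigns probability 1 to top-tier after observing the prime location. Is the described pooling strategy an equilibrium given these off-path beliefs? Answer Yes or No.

On path, the diner holds the prior and pays 4/5·15 + 1/5·10 = 14. Off path (the prime location), believing top-tier, it pays 15.
top-tier: the cheap location nets 14; the prime location nets 15 − 6 = 9. top-tier stays.
average: the cheap location nets 14; the prime location nets 15 − 12 = 3. average stays.
No type deviates, so pooling is sustained.

Yes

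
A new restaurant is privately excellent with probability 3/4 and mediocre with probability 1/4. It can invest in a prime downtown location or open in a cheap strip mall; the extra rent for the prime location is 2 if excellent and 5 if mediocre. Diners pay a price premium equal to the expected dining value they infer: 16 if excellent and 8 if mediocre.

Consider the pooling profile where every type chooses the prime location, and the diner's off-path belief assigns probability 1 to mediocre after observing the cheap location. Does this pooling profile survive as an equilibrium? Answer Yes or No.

Yes

On path, the diner holds the prior and pays 3/4·16 + 1/4·8 = 14. Off path (the cheap location), believing mediocre, it pays 8.
excellent: the prime location nets 14 − 2 = 12; the cheap location nets 8. excellent stays.
mediocre: the prime location nets 14 − 5 = 9; the cheap location nets 8. mediocre stays.
No type deviates, so pooling is sustained.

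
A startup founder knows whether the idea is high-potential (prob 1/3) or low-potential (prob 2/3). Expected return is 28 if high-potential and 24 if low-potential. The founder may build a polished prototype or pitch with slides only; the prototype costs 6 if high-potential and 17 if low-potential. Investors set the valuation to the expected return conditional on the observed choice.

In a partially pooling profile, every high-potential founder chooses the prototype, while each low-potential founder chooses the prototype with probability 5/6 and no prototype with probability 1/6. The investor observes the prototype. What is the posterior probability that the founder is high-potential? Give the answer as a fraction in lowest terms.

P(the prototype) = (1/3)·1 + (2/3)·(5/6) = 8/9.
By Bayes' rule, P(high-potential | the prototype) = (1/3) / (8/9) = 3/8.

3/8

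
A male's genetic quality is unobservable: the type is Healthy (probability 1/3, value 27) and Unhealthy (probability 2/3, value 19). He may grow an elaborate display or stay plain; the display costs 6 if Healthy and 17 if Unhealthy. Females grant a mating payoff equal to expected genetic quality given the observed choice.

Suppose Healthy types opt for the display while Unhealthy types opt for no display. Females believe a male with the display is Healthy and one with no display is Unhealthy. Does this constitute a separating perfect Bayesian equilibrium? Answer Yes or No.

Yes

Under these beliefs, the display earns mating payoff 27 and no display earns mating payoff 19.
Healthy: the display nets 27 − 6 = 21; no display nets 19. Healthy prefers the display.
Unhealthy: the display nets 27 − 17 = 10; no display nets 19. Unhealthy prefers no display.
Neither type deviates, so the separating profile is an equilibrium.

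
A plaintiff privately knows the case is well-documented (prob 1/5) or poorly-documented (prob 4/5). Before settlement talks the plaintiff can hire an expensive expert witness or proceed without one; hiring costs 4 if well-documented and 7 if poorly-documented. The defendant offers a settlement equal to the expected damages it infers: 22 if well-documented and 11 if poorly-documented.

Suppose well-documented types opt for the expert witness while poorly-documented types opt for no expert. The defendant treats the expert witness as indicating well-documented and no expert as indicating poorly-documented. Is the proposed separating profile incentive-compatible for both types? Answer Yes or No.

No

Under these beliefs, the expert witness earns settlement 22 and no expert earns settlement 11.
well-documented: the expert witness nets 22 − 4 = 18; no expert nets 11. well-documented prefers the expert witness.
poorly-documented: the expert witness nets 22 − 7 = 15; no expert nets 11. poorly-documented would deviate to the expert witness.
poorly-documented has a profitable deviation, so the profile is not an equilibrium.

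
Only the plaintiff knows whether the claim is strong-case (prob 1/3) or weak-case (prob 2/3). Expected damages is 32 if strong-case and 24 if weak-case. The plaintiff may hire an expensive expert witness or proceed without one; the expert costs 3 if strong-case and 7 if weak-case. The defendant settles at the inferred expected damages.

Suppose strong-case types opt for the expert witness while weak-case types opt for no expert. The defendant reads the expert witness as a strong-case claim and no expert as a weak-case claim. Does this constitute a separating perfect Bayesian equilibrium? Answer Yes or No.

Under these beliefs, the expert witness earns settlement 32 and no expert earns settlement 24.
strong-case: the expert witness nets 32 − 3 = 29; no expert nets 24. strong-case prefers the expert witness.
weak-case: the expert witness nets 32 − 7 = 25; no expert nets 24. weak-case would deviate to the expert witness.
weak-case has a profitable deviation, so the profile is not an equilibrium.

No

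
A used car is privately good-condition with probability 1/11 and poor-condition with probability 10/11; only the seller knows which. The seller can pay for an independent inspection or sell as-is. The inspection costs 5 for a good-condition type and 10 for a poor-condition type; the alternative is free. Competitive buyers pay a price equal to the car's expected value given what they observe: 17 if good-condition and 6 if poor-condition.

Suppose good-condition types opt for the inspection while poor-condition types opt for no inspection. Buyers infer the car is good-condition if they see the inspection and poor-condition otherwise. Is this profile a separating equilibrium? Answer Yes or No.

Under these beliefs, the inspection earns price 17 and no inspection earns price 6.
good-condition: the inspection nets 17 − 5 = 12; no inspection nets 6. good-condition prefers the inspection.
poor-condition: the inspection nets 17 − 10 = 7; no inspection nets 6. poor-condition would deviate to the inspection.
poor-condition has a profitable deviation, so the profile is not an equilibrium.

No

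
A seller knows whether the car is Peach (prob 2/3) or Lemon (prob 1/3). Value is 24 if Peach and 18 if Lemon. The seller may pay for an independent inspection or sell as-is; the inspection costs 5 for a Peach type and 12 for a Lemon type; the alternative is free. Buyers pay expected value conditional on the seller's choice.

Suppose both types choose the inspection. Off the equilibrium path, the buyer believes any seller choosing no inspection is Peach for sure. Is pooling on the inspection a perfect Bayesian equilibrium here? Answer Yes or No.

On path, the buyer holds the prior and pays 2/3·24 + 1/3·18 = 22. Off path (no inspection), believing Peach, it pays 24.
Peach: the inspection nets 22 − 5 = 17; no inspection nets 24. Peach would deviate.
Lemon: the inspection nets 22 − 12 = 10; no inspection nets 24. Lemon would deviate.
A type deviates, so pooling fails.

No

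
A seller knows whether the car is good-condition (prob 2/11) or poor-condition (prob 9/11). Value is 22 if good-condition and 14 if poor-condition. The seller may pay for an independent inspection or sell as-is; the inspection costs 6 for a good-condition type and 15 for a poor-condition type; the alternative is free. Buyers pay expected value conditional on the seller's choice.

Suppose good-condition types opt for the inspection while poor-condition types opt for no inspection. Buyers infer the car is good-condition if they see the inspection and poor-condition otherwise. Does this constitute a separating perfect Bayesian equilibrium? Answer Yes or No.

Under these beliefs, the inspection earns price 22 and no inspection earns price 14.
good-condition: the inspection nets 22 − 6 = 16; no inspection nets 14. good-condition prefers the inspection.
poor-condition: the inspection nets 22 − 15 = 7; no inspection nets 14. poor-condition prefers no inspection.
Neither type deviates, so the separating profile is an equilibrium.

Yes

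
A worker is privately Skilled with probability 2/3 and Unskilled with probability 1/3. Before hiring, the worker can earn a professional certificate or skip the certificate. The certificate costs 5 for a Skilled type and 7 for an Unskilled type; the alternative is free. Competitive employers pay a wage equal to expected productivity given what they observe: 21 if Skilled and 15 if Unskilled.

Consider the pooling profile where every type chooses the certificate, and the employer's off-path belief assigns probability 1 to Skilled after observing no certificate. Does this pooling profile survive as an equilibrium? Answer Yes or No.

On path, the employer holds the prior and pays 2/3·21 + 1/3·15 = 19. Off path (no certificate), believing Skilled, it pays 21.
Skilled: the certificate nets 19 − 5 = 14; no certificate nets 21. Skilled would deviate.
Unskilled: the certificate nets 19 − 7 = 12; no certificate nets 21. Unskilled would deviate.
A type deviates, so pooling fails.

No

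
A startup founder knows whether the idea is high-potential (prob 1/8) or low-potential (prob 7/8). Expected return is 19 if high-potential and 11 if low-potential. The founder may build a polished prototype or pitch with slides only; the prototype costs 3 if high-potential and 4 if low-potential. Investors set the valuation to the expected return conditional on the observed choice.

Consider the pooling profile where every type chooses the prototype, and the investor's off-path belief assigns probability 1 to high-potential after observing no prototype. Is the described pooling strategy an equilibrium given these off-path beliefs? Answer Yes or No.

On path, the investor holds the prior and pays 1/8·19 + 7/8·11 = 12. Off path (no prototype), believing high-potential, it pays 19.
high-potential: the prototype nets 12 − 3 = 9; no prototype nets 19. high-potential would deviate.
low-potential: the prototype nets 12 − 4 = 8; no prototype nets 19. low-potential would deviate.
A type deviates, so pooling fails.

No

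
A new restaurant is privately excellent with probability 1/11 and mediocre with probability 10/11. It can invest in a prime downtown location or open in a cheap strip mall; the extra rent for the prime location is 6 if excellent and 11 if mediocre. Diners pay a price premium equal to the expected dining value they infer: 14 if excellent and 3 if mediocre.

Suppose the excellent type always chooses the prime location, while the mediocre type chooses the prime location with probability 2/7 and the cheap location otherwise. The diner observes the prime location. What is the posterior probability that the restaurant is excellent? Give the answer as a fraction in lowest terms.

P(the prime location) = (1/11)·1 + (10/11)·(2/7) = 27/77.
By Bayes' rule, P(excellent | the prime location) = (1/11) / (27/77) = 7/27.

7/27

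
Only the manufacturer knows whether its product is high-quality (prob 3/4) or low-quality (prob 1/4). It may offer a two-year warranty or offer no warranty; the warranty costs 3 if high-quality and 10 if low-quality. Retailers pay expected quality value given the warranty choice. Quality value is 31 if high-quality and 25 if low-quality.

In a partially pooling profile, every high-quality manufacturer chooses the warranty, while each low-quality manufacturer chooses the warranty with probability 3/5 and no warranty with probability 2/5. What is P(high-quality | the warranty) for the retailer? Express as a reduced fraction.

P(the warranty) = (3/4)·1 + (1/4)·(3/5) = 9/10.
By Bayes' rule, P(high-quality | the warranty) = (3/4) / (9/10) = 5/6.

5/6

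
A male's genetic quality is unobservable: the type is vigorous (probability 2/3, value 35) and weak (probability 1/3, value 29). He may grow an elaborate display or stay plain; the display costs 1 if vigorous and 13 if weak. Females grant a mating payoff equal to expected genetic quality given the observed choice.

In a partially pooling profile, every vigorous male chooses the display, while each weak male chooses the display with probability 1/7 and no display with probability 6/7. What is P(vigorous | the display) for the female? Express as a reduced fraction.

14/15

P(the display) = (2/3)·1 + (1/3)·(1/7) = 5/7.
By Bayes' rule, P(vigorous | the display) = (2/3) / (5/7) = 14/15.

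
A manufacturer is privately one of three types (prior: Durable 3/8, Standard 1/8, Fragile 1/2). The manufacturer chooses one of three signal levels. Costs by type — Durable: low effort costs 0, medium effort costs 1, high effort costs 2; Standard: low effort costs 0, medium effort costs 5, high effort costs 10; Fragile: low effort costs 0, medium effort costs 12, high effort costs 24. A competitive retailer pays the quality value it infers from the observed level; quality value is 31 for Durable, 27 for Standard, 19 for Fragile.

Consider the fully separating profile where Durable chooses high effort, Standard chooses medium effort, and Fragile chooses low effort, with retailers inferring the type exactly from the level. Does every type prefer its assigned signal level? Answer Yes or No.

Separating prices: high effort → 31, medium effort → 27, low effort → 19.
Durable (assigned high effort): low effort: 19 − 0 = 19; medium effort: 27 − 1 = 26; high effort: 31 − 2 = 29. Durable stays.
Standard (assigned medium effort): low effort: 19 − 0 = 19; medium effort: 27 − 5 = 22; high effort: 31 − 10 = 21. Standard stays.
Fragile (assigned low effort): low effort: 19 − 0 = 19; medium effort: 27 − 12 = 15; high effort: 31 − 24 = 7. Fragile stays.
Every type prefers its assigned level; separation holds.

Yes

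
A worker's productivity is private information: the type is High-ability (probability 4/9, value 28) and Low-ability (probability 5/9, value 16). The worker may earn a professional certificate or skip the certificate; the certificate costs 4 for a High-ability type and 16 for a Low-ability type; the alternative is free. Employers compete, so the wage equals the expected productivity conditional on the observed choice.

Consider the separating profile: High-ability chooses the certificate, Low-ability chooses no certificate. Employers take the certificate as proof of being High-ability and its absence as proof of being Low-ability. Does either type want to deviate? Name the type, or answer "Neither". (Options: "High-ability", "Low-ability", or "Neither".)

Neither

The certificate pays 28; no certificate pays 16.
High-ability: assigned the certificate, nets 28 − 4 = 24; deviating to no certificate nets 16.
Low-ability: assigned no certificate, nets 16; deviating to the certificate nets 28 − 16 = 12.
Both types strictly prefer their assigned action; no profitable deviation.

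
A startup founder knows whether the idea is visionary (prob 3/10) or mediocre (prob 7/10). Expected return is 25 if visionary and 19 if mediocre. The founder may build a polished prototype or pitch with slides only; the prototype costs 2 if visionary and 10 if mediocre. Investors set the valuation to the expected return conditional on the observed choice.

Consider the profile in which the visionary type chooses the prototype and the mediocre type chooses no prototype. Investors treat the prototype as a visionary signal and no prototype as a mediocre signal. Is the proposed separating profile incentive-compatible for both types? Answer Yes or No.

Yes

Under these beliefs, the prototype earns valuation 25 and no prototype earns valuation 19.
visionary: the prototype nets 25 − 2 = 23; no prototype nets 19. visionary prefers the prototype.
mediocre: the prototype nets 25 − 10 = 15; no prototype nets 19. mediocre prefers no prototype.
Neither type deviates, so the separating profile is an equilibrium.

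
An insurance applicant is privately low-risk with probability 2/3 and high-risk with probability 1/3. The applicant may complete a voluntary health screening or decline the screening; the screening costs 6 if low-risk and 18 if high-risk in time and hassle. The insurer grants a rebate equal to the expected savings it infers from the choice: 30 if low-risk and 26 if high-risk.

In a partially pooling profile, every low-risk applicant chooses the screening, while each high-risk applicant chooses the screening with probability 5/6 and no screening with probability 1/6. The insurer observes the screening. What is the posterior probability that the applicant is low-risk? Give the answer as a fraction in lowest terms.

12/17

P(the screening) = (2/3)·1 + (1/3)·(5/6) = 17/18.
By Bayes' rule, P(low-risk | the screening) = (2/3) / (17/18) = 12/17.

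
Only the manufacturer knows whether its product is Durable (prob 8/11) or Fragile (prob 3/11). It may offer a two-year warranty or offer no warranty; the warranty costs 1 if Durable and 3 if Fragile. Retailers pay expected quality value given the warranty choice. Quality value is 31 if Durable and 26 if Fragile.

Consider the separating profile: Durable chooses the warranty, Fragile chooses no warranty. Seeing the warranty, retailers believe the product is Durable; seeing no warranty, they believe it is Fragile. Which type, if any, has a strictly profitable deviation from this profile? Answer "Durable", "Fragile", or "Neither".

The warranty pays 31; no warranty pays 26.
Durable: assigned the warranty, nets 31 − 1 = 30; deviating to no warranty nets 26.
Fragile: assigned no warranty, nets 26; deviating to the warranty nets 31 − 3 = 28.
The Fragile type gains 2 by deviating.

Fragile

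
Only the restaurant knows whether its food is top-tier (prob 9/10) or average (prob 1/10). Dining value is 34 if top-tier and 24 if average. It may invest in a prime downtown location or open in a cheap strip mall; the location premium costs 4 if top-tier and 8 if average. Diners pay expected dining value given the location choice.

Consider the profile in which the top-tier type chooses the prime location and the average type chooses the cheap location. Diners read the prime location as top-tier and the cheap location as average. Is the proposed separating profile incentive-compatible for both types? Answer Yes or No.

Under these beliefs, the prime location earns price premium 34 and the cheap location earns price premium 24.
top-tier: the prime location nets 34 − 4 = 30; the cheap location nets 24. top-tier prefers the prime location.
average: the prime location nets 34 − 8 = 26; the cheap location nets 24. average would deviate to the prime location.
average has a profitable deviation, so the profile is not an equilibrium.

No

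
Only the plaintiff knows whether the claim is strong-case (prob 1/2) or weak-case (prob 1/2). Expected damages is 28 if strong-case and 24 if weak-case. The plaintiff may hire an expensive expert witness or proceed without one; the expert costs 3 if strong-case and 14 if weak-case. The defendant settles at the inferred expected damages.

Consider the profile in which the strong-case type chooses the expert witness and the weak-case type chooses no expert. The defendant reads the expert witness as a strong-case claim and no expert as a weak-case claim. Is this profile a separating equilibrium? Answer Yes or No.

Yes

Under these beliefs, the expert witness earns settlement 28 and no expert earns settlement 24.
strong-case: the expert witness nets 28 − 3 = 25; no expert nets 24. strong-case prefers the expert witness.
weak-case: the expert witness nets 28 − 14 = 14; no expert nets 24. weak-case prefers no expert.
Neither type deviates, so the separating profile is an equilibrium.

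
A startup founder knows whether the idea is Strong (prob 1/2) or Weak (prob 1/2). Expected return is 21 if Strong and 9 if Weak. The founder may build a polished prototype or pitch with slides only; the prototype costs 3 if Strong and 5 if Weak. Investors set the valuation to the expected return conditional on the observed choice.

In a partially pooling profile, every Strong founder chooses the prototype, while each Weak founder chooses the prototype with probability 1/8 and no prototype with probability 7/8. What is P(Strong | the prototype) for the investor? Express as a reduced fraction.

8/9

P(the prototype) = (1/2)·1 + (1/2)·(1/8) = 9/16.
By Bayes' rule, P(Strong | the prototype) = (1/2) / (9/16) = 8/9.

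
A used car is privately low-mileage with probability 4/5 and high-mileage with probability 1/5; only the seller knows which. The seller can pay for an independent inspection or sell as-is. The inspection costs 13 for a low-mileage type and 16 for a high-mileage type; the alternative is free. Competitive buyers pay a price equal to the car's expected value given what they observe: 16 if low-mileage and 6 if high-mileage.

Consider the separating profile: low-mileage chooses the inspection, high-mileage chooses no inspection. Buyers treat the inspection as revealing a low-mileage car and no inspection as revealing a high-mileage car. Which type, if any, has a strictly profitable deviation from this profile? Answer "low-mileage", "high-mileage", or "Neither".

low-mileage

The inspection pays 16; no inspection pays 6.
low-mileage: assigned the inspection, nets 16 − 13 = 3; deviating to no inspection nets 6.
high-mileage: assigned no inspection, nets 6; deviating to the inspection nets 16 − 16 = 0.
The low-mileage type gains 3 by deviating.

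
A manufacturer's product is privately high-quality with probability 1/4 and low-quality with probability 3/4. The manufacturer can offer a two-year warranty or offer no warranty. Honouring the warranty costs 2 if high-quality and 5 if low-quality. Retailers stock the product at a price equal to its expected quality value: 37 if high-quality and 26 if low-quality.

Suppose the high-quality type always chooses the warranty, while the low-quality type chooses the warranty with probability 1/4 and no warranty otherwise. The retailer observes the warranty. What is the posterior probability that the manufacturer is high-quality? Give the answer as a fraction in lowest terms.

P(the warranty) = (1/4)·1 + (3/4)·(1/4) = 7/16.
By Bayes' rule, P(high-quality | the warranty) = (1/4) / (7/16) = 4/7.

4/7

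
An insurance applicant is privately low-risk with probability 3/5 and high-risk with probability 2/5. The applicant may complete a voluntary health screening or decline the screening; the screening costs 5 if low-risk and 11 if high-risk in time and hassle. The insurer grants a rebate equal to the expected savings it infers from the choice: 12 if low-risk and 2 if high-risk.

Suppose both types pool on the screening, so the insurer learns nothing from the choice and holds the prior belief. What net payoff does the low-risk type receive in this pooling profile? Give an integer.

Pooled rebate = 3/5·12 + 2/5·2 = 8.
low-risk pays cost 5 for the screening, so net payoff = 8 − 5 = 3.

3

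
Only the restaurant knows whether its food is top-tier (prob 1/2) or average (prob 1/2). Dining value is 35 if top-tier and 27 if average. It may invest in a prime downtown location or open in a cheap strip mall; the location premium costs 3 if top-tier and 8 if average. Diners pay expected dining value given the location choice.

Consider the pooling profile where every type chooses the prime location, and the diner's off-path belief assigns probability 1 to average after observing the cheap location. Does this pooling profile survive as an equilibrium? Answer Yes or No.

No

On path, the diner holds the prior and pays 1/2·35 + 1/2·27 = 31. Off path (the cheap location), believing average, it pays 27.
top-tier: the prime location nets 31 − 3 = 28; the cheap location nets 27. top-tier stays.
average: the prime location nets 31 − 8 = 23; the cheap location nets 27. average would deviate.
A type deviates, so pooling fails.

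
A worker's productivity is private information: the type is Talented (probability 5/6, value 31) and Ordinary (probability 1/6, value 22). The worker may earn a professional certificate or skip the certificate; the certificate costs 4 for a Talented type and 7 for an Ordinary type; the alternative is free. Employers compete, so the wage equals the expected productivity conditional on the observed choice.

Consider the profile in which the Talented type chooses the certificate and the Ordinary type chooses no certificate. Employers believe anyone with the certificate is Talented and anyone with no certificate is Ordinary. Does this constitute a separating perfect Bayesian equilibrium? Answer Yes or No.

No

Under these beliefs, the certificate earns wage 31 and no certificate earns wage 22.
Talented: the certificate nets 31 − 4 = 27; no certificate nets 22. Talented prefers the certificate.
Ordinary: the certificate nets 31 − 7 = 24; no certificate nets 22. Ordinary would deviate to the certificate.
Ordinary has a profitable deviation, so the profile is not an equilibrium.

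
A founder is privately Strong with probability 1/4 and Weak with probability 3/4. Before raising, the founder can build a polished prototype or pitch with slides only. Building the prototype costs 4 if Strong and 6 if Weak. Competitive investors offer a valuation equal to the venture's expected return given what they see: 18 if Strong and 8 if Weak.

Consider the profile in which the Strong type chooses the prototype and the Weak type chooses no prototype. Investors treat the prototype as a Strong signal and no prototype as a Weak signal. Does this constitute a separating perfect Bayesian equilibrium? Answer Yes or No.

No

Under these beliefs, the prototype earns valuation 18 and no prototype earns valuation 8.
Strong: the prototype nets 18 − 4 = 14; no prototype nets 8. Strong prefers the prototype.
Weak: the prototype nets 18 − 6 = 12; no prototype nets 8. Weak would deviate to the prototype.
Weak has a profitable deviation, so the profile is not an equilibrium.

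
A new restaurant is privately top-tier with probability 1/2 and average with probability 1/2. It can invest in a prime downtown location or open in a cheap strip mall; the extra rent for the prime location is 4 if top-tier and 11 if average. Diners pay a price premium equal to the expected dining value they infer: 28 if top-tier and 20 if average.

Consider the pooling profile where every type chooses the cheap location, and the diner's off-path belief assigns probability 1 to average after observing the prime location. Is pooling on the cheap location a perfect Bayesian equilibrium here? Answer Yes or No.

Yes

On path, the diner holds the prior and pays 1/2·28 + 1/2·20 = 24. Off path (the prime location), believing average, it pays 20.
top-tier: the cheap location nets 24; the prime location nets 20 − 4 = 16. top-tier stays.
average: the cheap location nets 24; the prime location nets 20 − 11 = 9. average stays.
No type deviates, so pooling is sustained.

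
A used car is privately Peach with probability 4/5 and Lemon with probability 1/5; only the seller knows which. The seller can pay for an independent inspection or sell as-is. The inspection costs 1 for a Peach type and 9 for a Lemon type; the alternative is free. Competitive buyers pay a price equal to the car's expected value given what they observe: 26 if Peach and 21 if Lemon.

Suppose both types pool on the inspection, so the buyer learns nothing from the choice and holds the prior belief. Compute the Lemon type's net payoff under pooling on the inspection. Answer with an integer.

Pooled price = 4/5·26 + 1/5·21 = 25.
Lemon pays cost 9 for the inspection, so net payoff = 25 − 9 = 16.

16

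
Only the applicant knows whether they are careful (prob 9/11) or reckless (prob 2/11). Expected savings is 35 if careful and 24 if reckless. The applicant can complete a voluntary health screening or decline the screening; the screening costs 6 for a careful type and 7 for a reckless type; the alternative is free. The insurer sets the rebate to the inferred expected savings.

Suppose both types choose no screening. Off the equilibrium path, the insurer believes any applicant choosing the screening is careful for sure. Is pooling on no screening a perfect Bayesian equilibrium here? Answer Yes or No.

Yes

On path, the insurer holds the prior and pays 9/11·35 + 2/11·24 = 33. Off path (the screening), believing careful, it pays 35.
careful: no screening nets 33; the screening nets 35 − 6 = 29. careful stays.
reckless: no screening nets 33; the screening nets 35 − 7 = 28. reckless stays.
No type deviates, so pooling is sustained.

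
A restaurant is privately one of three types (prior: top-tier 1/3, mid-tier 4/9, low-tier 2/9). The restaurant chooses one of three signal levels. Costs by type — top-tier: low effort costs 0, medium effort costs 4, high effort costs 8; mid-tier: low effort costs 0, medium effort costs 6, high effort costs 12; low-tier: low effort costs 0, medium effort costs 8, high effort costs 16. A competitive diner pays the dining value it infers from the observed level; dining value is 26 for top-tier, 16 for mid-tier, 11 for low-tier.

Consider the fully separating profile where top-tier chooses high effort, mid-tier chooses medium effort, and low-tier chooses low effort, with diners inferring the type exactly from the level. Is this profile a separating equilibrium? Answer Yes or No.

No

Separating price premiums: high effort → 26, medium effort → 16, low effort → 11.
top-tier (assigned high effort): low effort: 11 − 0 = 11; medium effort: 16 − 4 = 12; high effort: 26 − 8 = 18. top-tier stays.
mid-tier (assigned medium effort): low effort: 11 − 0 = 11; medium effort: 16 − 6 = 10; high effort: 26 − 12 = 14. mid-tier prefers high effort.
low-tier (assigned low effort): low effort: 11 − 0 = 11; medium effort: 16 − 8 = 8; high effort: 26 − 16 = 10. low-tier stays.
At least one type deviates; the separating profile fails.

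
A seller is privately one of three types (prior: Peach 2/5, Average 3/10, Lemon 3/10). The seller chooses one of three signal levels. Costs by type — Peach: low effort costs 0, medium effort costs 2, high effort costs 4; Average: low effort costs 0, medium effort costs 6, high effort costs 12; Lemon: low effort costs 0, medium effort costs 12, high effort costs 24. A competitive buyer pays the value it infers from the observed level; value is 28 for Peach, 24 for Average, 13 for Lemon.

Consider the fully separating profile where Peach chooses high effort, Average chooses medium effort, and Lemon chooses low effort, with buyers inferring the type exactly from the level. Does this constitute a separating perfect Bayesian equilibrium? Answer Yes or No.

Separating prices: high effort → 28, medium effort → 24, low effort → 13.
Peach (assigned high effort): low effort: 13 − 0 = 13; medium effort: 24 − 2 = 22; high effort: 28 − 4 = 24. Peach stays.
Average (assigned medium effort): low effort: 13 − 0 = 13; medium effort: 24 − 6 = 18; high effort: 28 − 12 = 16. Average stays.
Lemon (assigned low effort): low effort: 13 − 0 = 13; medium effort: 24 − 12 = 12; high effort: 28 − 24 = 4. Lemon stays.
Every type prefers its assigned level; separation holds.

Yes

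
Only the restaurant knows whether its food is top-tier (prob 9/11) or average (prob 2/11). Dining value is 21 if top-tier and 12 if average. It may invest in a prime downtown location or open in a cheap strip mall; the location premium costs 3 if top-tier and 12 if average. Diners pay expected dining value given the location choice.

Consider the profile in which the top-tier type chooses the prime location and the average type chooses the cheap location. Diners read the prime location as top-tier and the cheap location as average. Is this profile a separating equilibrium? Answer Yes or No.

Yes

Under these beliefs, the prime location earns price premium 21 and the cheap location earns price premium 12.
top-tier: the prime location nets 21 − 3 = 18; the cheap location nets 12. top-tier prefers the prime location.
average: the prime location nets 21 − 12 = 9; the cheap location nets 12. average prefers the cheap location.
Neither type deviates, so the separating profile is an equilibrium.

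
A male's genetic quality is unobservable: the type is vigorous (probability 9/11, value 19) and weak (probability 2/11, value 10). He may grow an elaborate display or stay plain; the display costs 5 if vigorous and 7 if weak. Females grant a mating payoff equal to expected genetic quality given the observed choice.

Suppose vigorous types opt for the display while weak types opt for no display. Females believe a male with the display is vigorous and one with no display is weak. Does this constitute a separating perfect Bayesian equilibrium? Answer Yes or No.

No

Under these beliefs, the display earns mating payoff 19 and no display earns mating payoff 10.
vigorous: the display nets 19 − 5 = 14; no display nets 10. vigorous prefers the display.
weak: the display nets 19 − 7 = 12; no display nets 10. weak would deviate to the display.
weak has a profitable deviation, so the profile is not an equilibrium.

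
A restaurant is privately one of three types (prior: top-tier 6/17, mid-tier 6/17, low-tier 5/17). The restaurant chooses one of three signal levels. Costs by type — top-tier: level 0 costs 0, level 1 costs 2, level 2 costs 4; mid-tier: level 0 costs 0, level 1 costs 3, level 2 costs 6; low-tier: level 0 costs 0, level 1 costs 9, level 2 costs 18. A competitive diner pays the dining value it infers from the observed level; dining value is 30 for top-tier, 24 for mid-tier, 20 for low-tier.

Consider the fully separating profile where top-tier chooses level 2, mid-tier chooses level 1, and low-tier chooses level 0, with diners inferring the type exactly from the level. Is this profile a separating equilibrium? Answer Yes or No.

No

Separating price premiums: level 2 → 30, level 1 → 24, level 0 → 20.
top-tier (assigned level 2): level 0: 20 − 0 = 20; level 1: 24 − 2 = 22; level 2: 30 − 4 = 26. top-tier stays.
mid-tier (assigned level 1): level 0: 20 − 0 = 20; level 1: 24 − 3 = 21; level 2: 30 − 6 = 24. mid-tier prefers level 2.
low-tier (assigned level 0): level 0: 20 − 0 = 20; level 1: 24 − 9 = 15; level 2: 30 − 18 = 12. low-tier stays.
At least one type deviates; the separating profile fails.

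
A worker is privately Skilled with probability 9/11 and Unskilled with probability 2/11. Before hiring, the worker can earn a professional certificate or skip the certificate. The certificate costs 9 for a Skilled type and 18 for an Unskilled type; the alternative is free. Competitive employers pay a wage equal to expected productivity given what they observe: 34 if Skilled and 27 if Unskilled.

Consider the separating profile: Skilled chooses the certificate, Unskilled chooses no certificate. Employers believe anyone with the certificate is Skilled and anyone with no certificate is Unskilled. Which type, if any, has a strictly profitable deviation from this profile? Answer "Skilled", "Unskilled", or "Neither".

Skilled

The certificate pays 34; no certificate pays 27.
Skilled: assigned the certificate, nets 34 − 9 = 25; deviating to no certificate nets 27.
Unskilled: assigned no certificate, nets 27; deviating to the certificate nets 34 − 18 = 16.
The Skilled type gains 2 by deviating.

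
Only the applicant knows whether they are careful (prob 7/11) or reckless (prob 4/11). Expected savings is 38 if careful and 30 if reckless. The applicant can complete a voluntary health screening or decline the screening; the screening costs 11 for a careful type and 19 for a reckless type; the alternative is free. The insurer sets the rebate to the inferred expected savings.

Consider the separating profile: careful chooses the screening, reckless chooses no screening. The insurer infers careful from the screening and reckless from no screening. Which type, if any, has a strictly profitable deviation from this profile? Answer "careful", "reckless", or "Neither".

careful

The screening pays 38; no screening pays 30.
careful: assigned the screening, nets 38 − 11 = 27; deviating to no screening nets 30.
reckless: assigned no screening, nets 30; deviating to the screening nets 38 − 19 = 19.
The careful type gains 3 by deviating.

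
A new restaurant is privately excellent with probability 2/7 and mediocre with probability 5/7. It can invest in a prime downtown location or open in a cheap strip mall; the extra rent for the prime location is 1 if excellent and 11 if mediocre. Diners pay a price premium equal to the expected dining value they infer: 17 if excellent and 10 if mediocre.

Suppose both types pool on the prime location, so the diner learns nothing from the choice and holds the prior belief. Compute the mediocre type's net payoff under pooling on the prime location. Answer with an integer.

Pooled price premium = 2/7·17 + 5/7·10 = 12.
mediocre pays cost 11 for the prime location, so net payoff = 12 − 11 = 1.

1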